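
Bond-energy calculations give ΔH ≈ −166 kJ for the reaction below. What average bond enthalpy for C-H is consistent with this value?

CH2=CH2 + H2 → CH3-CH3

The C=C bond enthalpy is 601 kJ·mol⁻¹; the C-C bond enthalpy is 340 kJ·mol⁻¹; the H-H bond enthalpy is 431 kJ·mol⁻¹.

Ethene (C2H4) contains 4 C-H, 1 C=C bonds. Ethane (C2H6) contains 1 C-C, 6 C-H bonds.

Let D be the C-H bond energy.
Σ(broken) = 4×D + 1×601 + 1×431 = 1032 + 4D
Σ(formed) = 1×340 + 6×D = 340 + 6D
ΔH = Σ(broken) − Σ(formed) = (1032 + 4D) − (340 + 6D) = +692 − 2D
Setting this equal to −166 kJ gives 2D = 858, so D = 429 kJ/mol.

D(C-H) ≈ 429 kJ/mol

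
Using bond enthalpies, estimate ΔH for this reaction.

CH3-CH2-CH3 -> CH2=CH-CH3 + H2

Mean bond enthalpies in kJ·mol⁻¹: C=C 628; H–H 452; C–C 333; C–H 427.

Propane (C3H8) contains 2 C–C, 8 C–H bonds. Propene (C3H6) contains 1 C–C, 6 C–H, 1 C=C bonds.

Bonds broken (reactants):
  C–C: 2 × 333 = 666
  C–H: 8 × 427 = 3416
  Σ(broken) = 4082 kJ
Bonds formed (products):
  C–C: 1 × 333 = 333
  C–H: 6 × 427 = 2562
  C=C: 1 × 628 = 628
  H–H: 1 × 452 = 452
  Σ(formed) = 3975 kJ
ΔH = Σ(broken) − Σ(formed) = 4082 − 3975 = +107 kJ

ΔH ≈ +107 kJ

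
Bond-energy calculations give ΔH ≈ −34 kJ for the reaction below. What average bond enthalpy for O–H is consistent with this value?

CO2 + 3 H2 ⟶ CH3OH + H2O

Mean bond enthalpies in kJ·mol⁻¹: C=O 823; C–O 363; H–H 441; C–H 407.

D(O–H) ≈ 473 kJ/mol

Let D be the O–H bond energy.
Σ(broken) = 2×823 + 3×441 = 2969
Σ(formed) = 3×407 + 1×363 + 3×D = 1584 + 3D
ΔH = Σ(broken) − Σ(formed) = (2969) − (1584 + 3D) = +1385 − 3D
Setting this equal to −34 kJ gives 3D = 1419, so D = 473 kJ/mol.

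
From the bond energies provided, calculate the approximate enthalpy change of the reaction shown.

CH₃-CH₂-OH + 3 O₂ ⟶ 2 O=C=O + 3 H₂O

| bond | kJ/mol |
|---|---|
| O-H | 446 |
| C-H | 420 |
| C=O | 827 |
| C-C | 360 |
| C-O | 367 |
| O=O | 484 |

Bonds broken (reactants):
  C-C: 1 × 360 = 360
  C-H: 5 × 420 = 2100
  C-O: 1 × 367 = 367
  O-H: 1 × 446 = 446
  O=O: 3 × 484 = 1452
  Σ(broken) = 4725 kJ
Bonds formed (products):
  C=O: 4 × 827 = 3308
  O-H: 6 × 446 = 2676
  Σ(formed) = 5984 kJ
ΔH = Σ(broken) − Σ(formed) = 4725 − 5984 = −1259 kJ

ΔH ≈ −1259 kJ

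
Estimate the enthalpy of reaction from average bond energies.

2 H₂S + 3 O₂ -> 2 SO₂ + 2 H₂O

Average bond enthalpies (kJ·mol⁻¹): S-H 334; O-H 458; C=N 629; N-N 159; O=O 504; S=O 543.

ΔH ≈ −1156 kJ

Bonds broken (reactants):
  O=O: 3 × 504 = 1512
  S-H: 4 × 334 = 1336
  Σ(broken) = 2848 kJ
Bonds formed (products):
  O-H: 4 × 458 = 1832
  S=O: 4 × 543 = 2172
  Σ(formed) = 4004 kJ
ΔH = Σ(broken) − Σ(formed) = 2848 − 4004 = −1156 kJ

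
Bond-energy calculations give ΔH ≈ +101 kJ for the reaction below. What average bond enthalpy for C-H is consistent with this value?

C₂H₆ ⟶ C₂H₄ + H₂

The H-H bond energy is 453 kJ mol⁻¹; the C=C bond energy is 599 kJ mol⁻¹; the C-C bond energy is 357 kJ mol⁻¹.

Let D be the C-H bond energy.
Σ(broken) = 1×357 + 6×D = 357 + 6D
Σ(formed) = 4×D + 1×599 + 1×453 = 1052 + 4D
ΔH = Σ(broken) − Σ(formed) = (357 + 6D) − (1052 + 4D) = −695 + 2D
Setting this equal to +101 kJ gives 2D = 796, so D = 398 kJ/mol.

D(C-H) ≈ 398 kJ/mol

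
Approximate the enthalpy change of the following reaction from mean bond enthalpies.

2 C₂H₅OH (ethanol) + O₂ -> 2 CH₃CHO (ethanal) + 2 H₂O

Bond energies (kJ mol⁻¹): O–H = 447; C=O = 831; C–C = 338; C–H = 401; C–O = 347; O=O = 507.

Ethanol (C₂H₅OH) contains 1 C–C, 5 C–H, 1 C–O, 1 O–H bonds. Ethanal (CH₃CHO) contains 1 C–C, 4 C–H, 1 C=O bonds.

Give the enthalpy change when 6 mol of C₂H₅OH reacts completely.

ΔH = −1659 kJ

Bonds broken (reactants):
  C–C: 2 × 338 = 676
  C–H: 10 × 401 = 4010
  C–O: 2 × 347 = 694
  O–H: 2 × 447 = 894
  O=O: 1 × 507 = 507
  Σ(broken) = 6781 kJ
Bonds formed (products):
  C–C: 2 × 338 = 676
  C–H: 8 × 401 = 3208
  C=O: 2 × 831 = 1662
  O–H: 4 × 447 = 1788
  Σ(formed) = 7334 kJ
ΔH = Σ(broken) − Σ(formed) = 6781 − 7334 = −553 kJ
For 3× the reaction as written: 3 × (−553) = −1659 kJ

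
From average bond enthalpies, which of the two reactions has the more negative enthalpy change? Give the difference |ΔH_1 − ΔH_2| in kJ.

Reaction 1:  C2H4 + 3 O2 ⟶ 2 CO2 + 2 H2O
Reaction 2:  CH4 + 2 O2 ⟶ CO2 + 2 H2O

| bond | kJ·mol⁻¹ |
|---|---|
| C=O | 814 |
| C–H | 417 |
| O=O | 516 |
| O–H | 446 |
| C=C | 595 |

Reaction 1:
  Bonds broken (reactants):
    C–H: 4 × 417 = 1668
    C=C: 1 × 595 = 595
    O=O: 3 × 516 = 1548
    Σ(broken) = 3811 kJ
  Bonds formed (products):
    C=O: 4 × 814 = 3256
    O–H: 4 × 446 = 1784
    Σ(formed) = 5040 kJ
  ΔH_1 = 3811 − 5040 = −1229 kJ
Reaction 2:
  Bonds broken (reactants):
    C–H: 4 × 417 = 1668
    O=O: 2 × 516 = 1032
    Σ(broken) = 2700 kJ
  Bonds formed (products):
    C=O: 2 × 814 = 1628
    O–H: 4 × 446 = 1784
    Σ(formed) = 3412 kJ
  ΔH_2 = 2700 − 3412 = −712 kJ
ΔH_1 − ΔH_2 = −517 kJ, so reaction 1 has the more negative ΔH; |ΔH_1 − ΔH_2| = 517 kJ.

Reaction 1, by 517 kJ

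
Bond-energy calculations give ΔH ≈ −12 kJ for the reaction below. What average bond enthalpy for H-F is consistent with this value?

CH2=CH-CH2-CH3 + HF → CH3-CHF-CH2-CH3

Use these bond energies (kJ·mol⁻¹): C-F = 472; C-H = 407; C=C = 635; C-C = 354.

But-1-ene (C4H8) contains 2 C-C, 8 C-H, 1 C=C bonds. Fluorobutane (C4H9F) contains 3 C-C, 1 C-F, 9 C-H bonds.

Let D be the H-F bond energy.
Σ(broken) = 2×354 + 8×407 + 1×635 + 1×D = 4599 + D
Σ(formed) = 3×354 + 1×472 + 9×407 = 5197
ΔH = Σ(broken) − Σ(formed) = (4599 + D) − (5197) = −598 + D
Setting this equal to −12 kJ gives D = 586 kJ/mol.

D(H-F) ≈ 586 kJ/mol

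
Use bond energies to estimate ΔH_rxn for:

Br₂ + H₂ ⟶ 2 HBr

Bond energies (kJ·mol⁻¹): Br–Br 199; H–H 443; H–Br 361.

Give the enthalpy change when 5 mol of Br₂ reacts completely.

Bonds broken (reactants):
  Br–Br: 1 × 199 = 199
  H–H: 1 × 443 = 443
  Σ(broken) = 642 kJ
Bonds formed (products):
  H–Br: 2 × 361 = 722
  Σ(formed) = 722 kJ
ΔH = Σ(broken) − Σ(formed) = 642 − 722 = −80 kJ
For 5× the reaction as written: 5 × (−80) = −400 kJ

ΔH = −400 kJ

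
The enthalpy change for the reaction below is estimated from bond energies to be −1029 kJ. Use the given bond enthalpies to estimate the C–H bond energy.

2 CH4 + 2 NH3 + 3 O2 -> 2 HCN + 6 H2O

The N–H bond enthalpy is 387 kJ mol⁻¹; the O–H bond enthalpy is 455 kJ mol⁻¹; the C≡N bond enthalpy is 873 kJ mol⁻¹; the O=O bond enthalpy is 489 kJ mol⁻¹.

D(C–H) ≈ 398 kJ/mol

Let D be the C–H bond energy.
Σ(broken) = 8×D + 6×387 + 3×489 = 3789 + 8D
Σ(formed) = 2×873 + 2×D + 12×455 = 7206 + 2D
ΔH = Σ(broken) − Σ(formed) = (3789 + 8D) − (7206 + 2D) = −3417 + 6D
Setting this equal to −1029 kJ gives 6D = 2388, so D = 398 kJ/mol.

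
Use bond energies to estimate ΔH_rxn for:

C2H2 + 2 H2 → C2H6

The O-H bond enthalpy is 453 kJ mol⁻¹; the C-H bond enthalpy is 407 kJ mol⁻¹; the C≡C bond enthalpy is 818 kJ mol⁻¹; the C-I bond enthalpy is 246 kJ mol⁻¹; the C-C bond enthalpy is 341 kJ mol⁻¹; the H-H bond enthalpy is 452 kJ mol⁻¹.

Bonds broken (reactants):
  C≡C: 1 × 818 = 818
  C-H: 2 × 407 = 814
  H-H: 2 × 452 = 904
  Σ(broken) = 2536 kJ
Bonds formed (products):
  C-C: 1 × 341 = 341
  C-H: 6 × 407 = 2442
  Σ(formed) = 2783 kJ
ΔH = Σ(broken) − Σ(formed) = 2536 − 2783 = −247 kJ

ΔH ≈ −247 kJ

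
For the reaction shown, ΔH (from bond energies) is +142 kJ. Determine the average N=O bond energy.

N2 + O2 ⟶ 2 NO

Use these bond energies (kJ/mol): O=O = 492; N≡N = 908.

Let D be the N=O bond energy.
Σ(broken) = 1×908 + 1×492 = 1400
Σ(formed) = 2×D = 2D
ΔH = Σ(broken) − Σ(formed) = (1400) − (2D) = +1400 − 2D
Setting this equal to +142 kJ gives 2D = 1258, so D = 629 kJ/mol.

D(N=O) ≈ 629 kJ/mol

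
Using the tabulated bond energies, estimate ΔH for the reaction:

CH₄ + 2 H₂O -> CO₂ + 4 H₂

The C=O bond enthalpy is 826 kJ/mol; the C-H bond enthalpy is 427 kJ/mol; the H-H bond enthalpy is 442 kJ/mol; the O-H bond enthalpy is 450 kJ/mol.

ΔH ≈ +88 kJ

Bonds broken (reactants):
  C-H: 4 × 427 = 1708
  O-H: 4 × 450 = 1800
  Σ(broken) = 3508 kJ
Bonds formed (products):
  C=O: 2 × 826 = 1652
  H-H: 4 × 442 = 1768
  Σ(formed) = 3420 kJ
ΔH = Σ(broken) − Σ(formed) = 3508 − 3420 = +88 kJ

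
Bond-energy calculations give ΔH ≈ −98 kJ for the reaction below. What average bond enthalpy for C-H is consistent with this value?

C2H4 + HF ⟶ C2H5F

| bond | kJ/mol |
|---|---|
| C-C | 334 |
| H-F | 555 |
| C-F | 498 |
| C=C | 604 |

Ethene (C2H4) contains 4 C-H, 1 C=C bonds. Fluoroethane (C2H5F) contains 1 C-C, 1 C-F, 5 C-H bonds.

Let D be the C-H bond energy.
Σ(broken) = 4×D + 1×604 + 1×555 = 1159 + 4D
Σ(formed) = 1×334 + 1×498 + 5×D = 832 + 5D
ΔH = Σ(broken) − Σ(formed) = (1159 + 4D) − (832 + 5D) = +327 − D
Setting this equal to −98 kJ gives D = 425 kJ/mol.

D(C-H) ≈ 425 kJ/mol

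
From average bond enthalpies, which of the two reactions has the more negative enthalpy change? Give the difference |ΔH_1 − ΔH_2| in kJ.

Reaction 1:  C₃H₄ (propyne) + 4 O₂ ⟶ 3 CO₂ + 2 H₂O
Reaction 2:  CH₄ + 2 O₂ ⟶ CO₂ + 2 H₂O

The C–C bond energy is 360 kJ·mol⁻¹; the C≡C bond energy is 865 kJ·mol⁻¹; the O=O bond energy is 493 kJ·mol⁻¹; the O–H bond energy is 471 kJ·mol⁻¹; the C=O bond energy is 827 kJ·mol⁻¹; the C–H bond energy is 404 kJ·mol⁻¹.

Reaction 1:
  Bonds broken (reactants):
    C≡C: 1 × 865 = 865
    C–C: 1 × 360 = 360
    C–H: 4 × 404 = 1616
    O=O: 4 × 493 = 1972
    Σ(broken) = 4813 kJ
  Bonds formed (products):
    C=O: 6 × 827 = 4962
    O–H: 4 × 471 = 1884
    Σ(formed) = 6846 kJ
  ΔH_1 = 4813 − 6846 = −2033 kJ
Reaction 2:
  Bonds broken (reactants):
    C–H: 4 × 404 = 1616
    O=O: 2 × 493 = 986
    Σ(broken) = 2602 kJ
  Bonds formed (products):
    C=O: 2 × 827 = 1654
    O–H: 4 × 471 = 1884
    Σ(formed) = 3538 kJ
  ΔH_2 = 2602 − 3538 = −936 kJ
ΔH_1 − ΔH_2 = −1097 kJ, so reaction 1 has the more negative ΔH; |ΔH_1 − ΔH_2| = 1097 kJ.

Reaction 1, by 1097 kJ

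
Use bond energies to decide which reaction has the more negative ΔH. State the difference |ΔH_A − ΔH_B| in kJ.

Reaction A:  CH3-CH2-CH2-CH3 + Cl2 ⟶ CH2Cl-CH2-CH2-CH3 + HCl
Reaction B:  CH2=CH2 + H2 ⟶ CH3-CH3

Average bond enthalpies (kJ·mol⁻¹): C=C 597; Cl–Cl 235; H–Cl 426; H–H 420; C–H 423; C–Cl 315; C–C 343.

Reaction B, by 89 kJ

Reaction A:
  Bonds broken (reactants):
    C–C: 3 × 343 = 1029
    C–H: 10 × 423 = 4230
    Cl–Cl: 1 × 235 = 235
    Σ(broken) = 5494 kJ
  Bonds formed (products):
    C–C: 3 × 343 = 1029
    C–Cl: 1 × 315 = 315
    C–H: 9 × 423 = 3807
    H–Cl: 1 × 426 = 426
    Σ(formed) = 5577 kJ
  ΔH_A = 5494 − 5577 = −83 kJ
Reaction B:
  Bonds broken (reactants):
    C–H: 4 × 423 = 1692
    C=C: 1 × 597 = 597
    H–H: 1 × 420 = 420
    Σ(broken) = 2709 kJ
  Bonds formed (products):
    C–C: 1 × 343 = 343
    C–H: 6 × 423 = 2538
    Σ(formed) = 2881 kJ
  ΔH_B = 2709 − 2881 = −172 kJ
ΔH_A − ΔH_B = +89 kJ, so reaction B has the more negative ΔH; |ΔH_A − ΔH_B| = 89 kJ.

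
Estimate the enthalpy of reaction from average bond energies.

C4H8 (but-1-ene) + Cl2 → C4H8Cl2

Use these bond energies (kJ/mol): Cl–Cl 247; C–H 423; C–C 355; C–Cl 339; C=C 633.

ΔH ≈ −153 kJ

Bonds broken (reactants):
  C–C: 2 × 355 = 710
  C–H: 8 × 423 = 3384
  C=C: 1 × 633 = 633
  Cl–Cl: 1 × 247 = 247
  Σ(broken) = 4974 kJ
Bonds formed (products):
  C–C: 3 × 355 = 1065
  C–Cl: 2 × 339 = 678
  C–H: 8 × 423 = 3384
  Σ(formed) = 5127 kJ
ΔH = Σ(broken) − Σ(formed) = 4974 − 5127 = −153 kJ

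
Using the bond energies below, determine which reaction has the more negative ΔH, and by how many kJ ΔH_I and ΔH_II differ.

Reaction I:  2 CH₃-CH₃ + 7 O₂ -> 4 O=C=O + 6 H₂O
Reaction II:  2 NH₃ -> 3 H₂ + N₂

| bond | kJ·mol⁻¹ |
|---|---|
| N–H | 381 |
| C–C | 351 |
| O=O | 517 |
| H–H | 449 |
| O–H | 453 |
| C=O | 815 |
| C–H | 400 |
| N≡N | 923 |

Reaction I:
  Bonds broken (reactants):
    C–C: 2 × 351 = 702
    C–H: 12 × 400 = 4800
    O=O: 7 × 517 = 3619
    Σ(broken) = 9121 kJ
  Bonds formed (products):
    C=O: 8 × 815 = 6520
    O–H: 12 × 453 = 5436
    Σ(formed) = 11956 kJ
  ΔH_I = 9121 − 11956 = −2835 kJ
Reaction II:
  Bonds broken (reactants):
    N–H: 6 × 381 = 2286
    Σ(broken) = 2286 kJ
  Bonds formed (products):
    H–H: 3 × 449 = 1347
    N≡N: 1 × 923 = 923
    Σ(formed) = 2270 kJ
  ΔH_II = 2286 − 2270 = +16 kJ
ΔH_I − ΔH_II = −2851 kJ, so reaction I has the more negative ΔH; |ΔH_I − ΔH_II| = 2851 kJ.

Reaction I, by 2851 kJ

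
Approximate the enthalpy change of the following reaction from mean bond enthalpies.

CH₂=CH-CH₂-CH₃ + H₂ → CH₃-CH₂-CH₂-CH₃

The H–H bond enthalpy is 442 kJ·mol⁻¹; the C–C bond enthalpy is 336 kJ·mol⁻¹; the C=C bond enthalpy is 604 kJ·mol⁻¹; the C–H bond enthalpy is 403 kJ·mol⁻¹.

Bonds broken (reactants):
  C–C: 2 × 336 = 672
  C–H: 8 × 403 = 3224
  C=C: 1 × 604 = 604
  H–H: 1 × 442 = 442
  Σ(broken) = 4942 kJ
Bonds formed (products):
  C–C: 3 × 336 = 1008
  C–H: 10 × 403 = 4030
  Σ(formed) = 5038 kJ
ΔH = Σ(broken) − Σ(formed) = 4942 − 5038 = −96 kJ

ΔH ≈ −96 kJ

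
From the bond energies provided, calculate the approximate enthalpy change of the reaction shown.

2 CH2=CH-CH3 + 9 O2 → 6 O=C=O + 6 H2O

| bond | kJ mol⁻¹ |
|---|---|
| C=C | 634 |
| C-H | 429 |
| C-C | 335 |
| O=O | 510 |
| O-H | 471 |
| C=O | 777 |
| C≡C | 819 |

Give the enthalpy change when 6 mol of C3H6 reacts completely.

ΔH = −9900 kJ

Bonds broken (reactants):
  C-C: 2 × 335 = 670
  C-H: 12 × 429 = 5148
  C=C: 2 × 634 = 1268
  O=O: 9 × 510 = 4590
  Σ(broken) = 11676 kJ
Bonds formed (products):
  C=O: 12 × 777 = 9324
  O-H: 12 × 471 = 5652
  Σ(formed) = 14976 kJ
ΔH = Σ(broken) − Σ(formed) = 11676 − 14976 = −3300 kJ
For 3× the reaction as written: 3 × (−3300) = −9900 kJ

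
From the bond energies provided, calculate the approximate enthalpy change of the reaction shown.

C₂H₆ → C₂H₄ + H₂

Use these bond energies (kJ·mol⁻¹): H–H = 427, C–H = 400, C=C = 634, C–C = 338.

Bonds broken (reactants):
  C–C: 1 × 338 = 338
  C–H: 6 × 400 = 2400
  Σ(broken) = 2738 kJ
Bonds formed (products):
  C–H: 4 × 400 = 1600
  C=C: 1 × 634 = 634
  H–H: 1 × 427 = 427
  Σ(formed) = 2661 kJ
ΔH = Σ(broken) − Σ(formed) = 2738 − 2661 = +77 kJ

ΔH ≈ +77 kJ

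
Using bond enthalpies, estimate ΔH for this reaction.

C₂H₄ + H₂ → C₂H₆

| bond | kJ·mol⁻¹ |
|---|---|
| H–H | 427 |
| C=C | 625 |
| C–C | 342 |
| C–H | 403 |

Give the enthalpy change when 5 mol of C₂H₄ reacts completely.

Bonds broken (reactants):
  C–H: 4 × 403 = 1612
  C=C: 1 × 625 = 625
  H–H: 1 × 427 = 427
  Σ(broken) = 2664 kJ
Bonds formed (products):
  C–C: 1 × 342 = 342
  C–H: 6 × 403 = 2418
  Σ(formed) = 2760 kJ
ΔH = Σ(broken) − Σ(formed) = 2664 − 2760 = −96 kJ
For 5× the reaction as written: 5 × (−96) = −480 kJ

ΔH = −480 kJ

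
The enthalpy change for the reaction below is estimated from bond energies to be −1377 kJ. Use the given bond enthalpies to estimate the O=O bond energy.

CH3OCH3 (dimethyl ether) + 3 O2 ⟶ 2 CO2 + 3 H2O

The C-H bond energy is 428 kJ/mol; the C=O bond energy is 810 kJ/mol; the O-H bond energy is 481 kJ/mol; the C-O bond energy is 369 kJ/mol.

Let D be the O=O bond energy.
Σ(broken) = 6×428 + 2×369 + 3×D = 3306 + 3D
Σ(formed) = 4×810 + 6×481 = 6126
ΔH = Σ(broken) − Σ(formed) = (3306 + 3D) − (6126) = −2820 + 3D
Setting this equal to −1377 kJ gives 3D = 1443, so D = 481 kJ/mol.

D(O=O) ≈ 481 kJ/mol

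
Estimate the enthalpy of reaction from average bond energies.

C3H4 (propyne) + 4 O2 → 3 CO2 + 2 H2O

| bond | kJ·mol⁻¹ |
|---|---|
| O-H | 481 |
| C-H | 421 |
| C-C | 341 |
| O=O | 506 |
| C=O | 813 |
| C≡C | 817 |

Bonds broken (reactants):
  C≡C: 1 × 817 = 817
  C-C: 1 × 341 = 341
  C-H: 4 × 421 = 1684
  O=O: 4 × 506 = 2024
  Σ(broken) = 4866 kJ
Bonds formed (products):
  C=O: 6 × 813 = 4878
  O-H: 4 × 481 = 1924
  Σ(formed) = 6802 kJ
ΔH = Σ(broken) − Σ(formed) = 4866 − 6802 = −1936 kJ

ΔH ≈ −1936 kJ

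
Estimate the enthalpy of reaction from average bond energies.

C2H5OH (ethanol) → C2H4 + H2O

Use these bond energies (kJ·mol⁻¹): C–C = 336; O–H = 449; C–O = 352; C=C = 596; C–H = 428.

ΔH ≈ +71 kJ

Bonds broken (reactants):
  C–C: 1 × 336 = 336
  C–H: 5 × 428 = 2140
  C–O: 1 × 352 = 352
  O–H: 1 × 449 = 449
  Σ(broken) = 3277 kJ
Bonds formed (products):
  C–H: 4 × 428 = 1712
  C=C: 1 × 596 = 596
  O–H: 2 × 449 = 898
  Σ(formed) = 3206 kJ
ΔH = Σ(broken) − Σ(formed) = 3277 − 3206 = +71 kJ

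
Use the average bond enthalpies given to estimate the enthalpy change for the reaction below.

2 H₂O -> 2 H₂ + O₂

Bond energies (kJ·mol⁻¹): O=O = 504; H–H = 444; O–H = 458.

Bonds broken (reactants):
  O–H: 4 × 458 = 1832
  Σ(broken) = 1832 kJ
Bonds formed (products):
  H–H: 2 × 444 = 888
  O=O: 1 × 504 = 504
  Σ(formed) = 1392 kJ
ΔH = Σ(broken) − Σ(formed) = 1832 − 1392 = +440 kJ

ΔH ≈ +440 kJ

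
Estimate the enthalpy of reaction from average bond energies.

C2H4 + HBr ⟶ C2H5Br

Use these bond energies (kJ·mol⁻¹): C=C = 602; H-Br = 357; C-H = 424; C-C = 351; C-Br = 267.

Bonds broken (reactants):
  C-H: 4 × 424 = 1696
  C=C: 1 × 602 = 602
  H-Br: 1 × 357 = 357
  Σ(broken) = 2655 kJ
Bonds formed (products):
  C-Br: 1 × 267 = 267
  C-C: 1 × 351 = 351
  C-H: 5 × 424 = 2120
  Σ(formed) = 2738 kJ
ΔH = Σ(broken) − Σ(formed) = 2655 − 2738 = −83 kJ

ΔH ≈ −83 kJ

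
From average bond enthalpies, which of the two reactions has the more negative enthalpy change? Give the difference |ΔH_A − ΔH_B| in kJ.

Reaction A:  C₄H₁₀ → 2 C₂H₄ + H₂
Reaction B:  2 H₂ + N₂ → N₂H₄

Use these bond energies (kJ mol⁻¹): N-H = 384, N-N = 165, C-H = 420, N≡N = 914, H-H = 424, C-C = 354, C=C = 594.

Reaction B, by 229 kJ

Reaction A:
  Bonds broken (reactants):
    C-C: 3 × 354 = 1062
    C-H: 10 × 420 = 4200
    Σ(broken) = 5262 kJ
  Bonds formed (products):
    C-H: 8 × 420 = 3360
    C=C: 2 × 594 = 1188
    H-H: 1 × 424 = 424
    Σ(formed) = 4972 kJ
  ΔH_A = 5262 − 4972 = +290 kJ
Reaction B:
  Bonds broken (reactants):
    H-H: 2 × 424 = 848
    N≡N: 1 × 914 = 914
    Σ(broken) = 1762 kJ
  Bonds formed (products):
    N-H: 4 × 384 = 1536
    N-N: 1 × 165 = 165
    Σ(formed) = 1701 kJ
  ΔH_B = 1762 − 1701 = +61 kJ
ΔH_A − ΔH_B = +229 kJ, so reaction B has the more negative ΔH; |ΔH_A − ΔH_B| = 229 kJ.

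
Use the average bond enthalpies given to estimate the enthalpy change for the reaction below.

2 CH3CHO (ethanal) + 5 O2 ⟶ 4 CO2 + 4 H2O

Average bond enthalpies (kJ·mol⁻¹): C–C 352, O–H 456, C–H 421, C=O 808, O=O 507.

ΔH ≈ −1889 kJ

Bonds broken (reactants):
  C–C: 2 × 352 = 704
  C–H: 8 × 421 = 3368
  C=O: 2 × 808 = 1616
  O=O: 5 × 507 = 2535
  Σ(broken) = 8223 kJ
Bonds formed (products):
  C=O: 8 × 808 = 6464
  O–H: 8 × 456 = 3648
  Σ(formed) = 10112 kJ
ΔH = Σ(broken) − Σ(formed) = 8223 − 10112 = −1889 kJ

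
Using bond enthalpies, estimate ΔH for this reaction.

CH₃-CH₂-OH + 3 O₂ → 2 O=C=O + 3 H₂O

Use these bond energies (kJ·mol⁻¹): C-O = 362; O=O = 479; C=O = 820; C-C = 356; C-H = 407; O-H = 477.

Bonds broken (reactants):
  C-C: 1 × 356 = 356
  C-H: 5 × 407 = 2035
  C-O: 1 × 362 = 362
  O-H: 1 × 477 = 477
  O=O: 3 × 479 = 1437
  Σ(broken) = 4667 kJ
Bonds formed (products):
  C=O: 4 × 820 = 3280
  O-H: 6 × 477 = 2862
  Σ(formed) = 6142 kJ
ΔH = Σ(broken) − Σ(formed) = 4667 − 6142 = −1475 kJ

ΔH ≈ −1475 kJ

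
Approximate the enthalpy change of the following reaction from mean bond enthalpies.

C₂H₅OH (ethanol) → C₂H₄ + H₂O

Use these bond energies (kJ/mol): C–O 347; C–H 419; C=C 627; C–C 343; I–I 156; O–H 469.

ΔH ≈ +13 kJ

Bonds broken (reactants):
  C–C: 1 × 343 = 343
  C–H: 5 × 419 = 2095
  C–O: 1 × 347 = 347
  O–H: 1 × 469 = 469
  Σ(broken) = 3254 kJ
Bonds formed (products):
  C–H: 4 × 419 = 1676
  C=C: 1 × 627 = 627
  O–H: 2 × 469 = 938
  Σ(formed) = 3241 kJ
ΔH = Σ(broken) − Σ(formed) = 3254 − 3241 = +13 kJ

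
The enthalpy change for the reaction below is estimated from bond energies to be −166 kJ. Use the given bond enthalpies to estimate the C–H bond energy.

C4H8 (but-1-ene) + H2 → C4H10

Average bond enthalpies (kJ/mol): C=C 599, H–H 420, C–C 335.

D(C–H) ≈ 425 kJ/mol

Let D be the C–H bond energy.
Σ(broken) = 2×335 + 8×D + 1×599 + 1×420 = 1689 + 8D
Σ(formed) = 3×335 + 10×D = 1005 + 10D
ΔH = Σ(broken) − Σ(formed) = (1689 + 8D) − (1005 + 10D) = +684 − 2D
Setting this equal to −166 kJ gives 2D = 850, so D = 425 kJ/mol.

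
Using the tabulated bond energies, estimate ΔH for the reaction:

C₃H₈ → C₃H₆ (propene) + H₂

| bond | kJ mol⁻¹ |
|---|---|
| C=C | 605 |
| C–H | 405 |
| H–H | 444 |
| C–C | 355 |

ΔH ≈ +116 kJ

Bonds broken (reactants):
  C–C: 2 × 355 = 710
  C–H: 8 × 405 = 3240
  Σ(broken) = 3950 kJ
Bonds formed (products):
  C–C: 1 × 355 = 355
  C–H: 6 × 405 = 2430
  C=C: 1 × 605 = 605
  H–H: 1 × 444 = 444
  Σ(formed) = 3834 kJ
ΔH = Σ(broken) − Σ(formed) = 3950 − 3834 = +116 kJ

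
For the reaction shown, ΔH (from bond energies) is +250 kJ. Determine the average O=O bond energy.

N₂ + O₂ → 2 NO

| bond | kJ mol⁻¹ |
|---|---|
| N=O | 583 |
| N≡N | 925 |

Let D be the O=O bond energy.
Σ(broken) = 1×925 + 1×D = 925 + D
Σ(formed) = 2×583 = 1166
ΔH = Σ(broken) − Σ(formed) = (925 + D) − (1166) = −241 + D
Setting this equal to +250 kJ gives D = 491 kJ/mol.

D(O=O) ≈ 491 kJ/mol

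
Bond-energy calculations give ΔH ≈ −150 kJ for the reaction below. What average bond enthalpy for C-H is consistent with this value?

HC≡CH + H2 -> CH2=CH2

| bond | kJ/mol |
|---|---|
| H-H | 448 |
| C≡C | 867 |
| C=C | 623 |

D(C-H) ≈ 421 kJ/mol

Let D be the C-H bond energy.
Σ(broken) = 1×867 + 2×D + 1×448 = 1315 + 2D
Σ(formed) = 4×D + 1×623 = 623 + 4D
ΔH = Σ(broken) − Σ(formed) = (1315 + 2D) − (623 + 4D) = +692 − 2D
Setting this equal to −150 kJ gives 2D = 842, so D = 421 kJ/mol.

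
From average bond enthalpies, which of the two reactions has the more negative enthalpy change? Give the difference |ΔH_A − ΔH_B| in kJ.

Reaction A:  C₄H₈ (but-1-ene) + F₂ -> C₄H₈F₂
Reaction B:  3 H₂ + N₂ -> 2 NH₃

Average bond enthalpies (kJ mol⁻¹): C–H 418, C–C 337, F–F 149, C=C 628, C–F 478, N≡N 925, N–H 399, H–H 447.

Reaction A, by 388 kJ

Reaction A:
  Bonds broken (reactants):
    C–C: 2 × 337 = 674
    C–H: 8 × 418 = 3344
    C=C: 1 × 628 = 628
    F–F: 1 × 149 = 149
    Σ(broken) = 4795 kJ
  Bonds formed (products):
    C–C: 3 × 337 = 1011
    C–F: 2 × 478 = 956
    C–H: 8 × 418 = 3344
    Σ(formed) = 5311 kJ
  ΔH_A = 4795 − 5311 = −516 kJ
Reaction B:
  Bonds broken (reactants):
    H–H: 3 × 447 = 1341
    N≡N: 1 × 925 = 925
    Σ(broken) = 2266 kJ
  Bonds formed (products):
    N–H: 6 × 399 = 2394
    Σ(formed) = 2394 kJ
  ΔH_B = 2266 − 2394 = −128 kJ
ΔH_A − ΔH_B = −388 kJ, so reaction A has the more negative ΔH; |ΔH_A − ΔH_B| = 388 kJ.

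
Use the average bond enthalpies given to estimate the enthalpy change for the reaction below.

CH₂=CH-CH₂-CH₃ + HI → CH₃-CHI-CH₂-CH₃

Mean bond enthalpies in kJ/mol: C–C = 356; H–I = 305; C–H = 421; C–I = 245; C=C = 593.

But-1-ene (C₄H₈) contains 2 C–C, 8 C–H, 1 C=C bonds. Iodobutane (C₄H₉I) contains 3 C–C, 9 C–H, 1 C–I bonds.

Bonds broken (reactants):
  C–C: 2 × 356 = 712
  C–H: 8 × 421 = 3368
  C=C: 1 × 593 = 593
  H–I: 1 × 305 = 305
  Σ(broken) = 4978 kJ
Bonds formed (products):
  C–C: 3 × 356 = 1068
  C–H: 9 × 421 = 3789
  C–I: 1 × 245 = 245
  Σ(formed) = 5102 kJ
ΔH = Σ(broken) − Σ(formed) = 4978 − 5102 = −124 kJ

ΔH ≈ −124 kJ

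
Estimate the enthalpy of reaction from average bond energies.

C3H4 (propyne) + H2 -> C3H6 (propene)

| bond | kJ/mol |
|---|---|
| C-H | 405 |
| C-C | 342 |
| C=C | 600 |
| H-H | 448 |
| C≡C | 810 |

ΔH ≈ −152 kJ

Bonds broken (reactants):
  C≡C: 1 × 810 = 810
  C-C: 1 × 342 = 342
  C-H: 4 × 405 = 1620
  H-H: 1 × 448 = 448
  Σ(broken) = 3220 kJ
Bonds formed (products):
  C-C: 1 × 342 = 342
  C-H: 6 × 405 = 2430
  C=C: 1 × 600 = 600
  Σ(formed) = 3372 kJ
ΔH = Σ(broken) − Σ(formed) = 3220 − 3372 = −152 kJ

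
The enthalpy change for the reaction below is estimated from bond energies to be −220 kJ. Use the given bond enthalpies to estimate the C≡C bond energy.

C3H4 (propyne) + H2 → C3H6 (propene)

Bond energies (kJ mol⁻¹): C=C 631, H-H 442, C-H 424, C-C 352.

D(C≡C) ≈ 817 kJ/mol

Let D be the C≡C bond energy.
Σ(broken) = 1×D + 1×352 + 4×424 + 1×442 = 2490 + D
Σ(formed) = 1×352 + 6×424 + 1×631 = 3527
ΔH = Σ(broken) − Σ(formed) = (2490 + D) − (3527) = −1037 + D
Setting this equal to −220 kJ gives D = 817 kJ/mol.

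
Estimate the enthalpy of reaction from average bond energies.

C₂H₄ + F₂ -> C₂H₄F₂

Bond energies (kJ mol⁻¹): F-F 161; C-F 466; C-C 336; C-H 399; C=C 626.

Bonds broken (reactants):
  C-H: 4 × 399 = 1596
  C=C: 1 × 626 = 626
  F-F: 1 × 161 = 161
  Σ(broken) = 2383 kJ
Bonds formed (products):
  C-C: 1 × 336 = 336
  C-F: 2 × 466 = 932
  C-H: 4 × 399 = 1596
  Σ(formed) = 2864 kJ
ΔH = Σ(broken) − Σ(formed) = 2383 − 2864 = −481 kJ

ΔH ≈ −481 kJ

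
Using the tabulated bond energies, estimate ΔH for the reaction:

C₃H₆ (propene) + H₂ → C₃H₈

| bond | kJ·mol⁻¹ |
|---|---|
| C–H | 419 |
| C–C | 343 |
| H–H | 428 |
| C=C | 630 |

Bonds broken (reactants):
  C–C: 1 × 343 = 343
  C–H: 6 × 419 = 2514
  C=C: 1 × 630 = 630
  H–H: 1 × 428 = 428
  Σ(broken) = 3915 kJ
Bonds formed (products):
  C–C: 2 × 343 = 686
  C–H: 8 × 419 = 3352
  Σ(formed) = 4038 kJ
ΔH = Σ(broken) − Σ(formed) = 3915 − 4038 = −123 kJ

ΔH ≈ −123 kJ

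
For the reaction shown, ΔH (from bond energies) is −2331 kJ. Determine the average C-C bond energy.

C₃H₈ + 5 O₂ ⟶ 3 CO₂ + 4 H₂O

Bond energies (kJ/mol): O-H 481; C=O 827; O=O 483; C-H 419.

Let D be the C-C bond energy.
Σ(broken) = 2×D + 8×419 + 5×483 = 5767 + 2D
Σ(formed) = 6×827 + 8×481 = 8810
ΔH = Σ(broken) − Σ(formed) = (5767 + 2D) − (8810) = −3043 + 2D
Setting this equal to −2331 kJ gives 2D = 712, so D = 356 kJ/mol.

D(C-C) ≈ 356 kJ/mol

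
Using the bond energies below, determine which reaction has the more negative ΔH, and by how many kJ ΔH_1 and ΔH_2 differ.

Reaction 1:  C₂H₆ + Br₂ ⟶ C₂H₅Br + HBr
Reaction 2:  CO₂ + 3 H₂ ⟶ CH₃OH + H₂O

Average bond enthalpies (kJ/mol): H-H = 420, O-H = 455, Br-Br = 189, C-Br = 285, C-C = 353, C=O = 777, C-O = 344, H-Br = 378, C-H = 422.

Reaction 1:
  Bonds broken (reactants):
    Br-Br: 1 × 189 = 189
    C-C: 1 × 353 = 353
    C-H: 6 × 422 = 2532
    Σ(broken) = 3074 kJ
  Bonds formed (products):
    C-Br: 1 × 285 = 285
    C-C: 1 × 353 = 353
    C-H: 5 × 422 = 2110
    H-Br: 1 × 378 = 378
    Σ(formed) = 3126 kJ
  ΔH_1 = 3074 − 3126 = −52 kJ
Reaction 2:
  Bonds broken (reactants):
    C=O: 2 × 777 = 1554
    H-H: 3 × 420 = 1260
    Σ(broken) = 2814 kJ
  Bonds formed (products):
    C-H: 3 × 422 = 1266
    C-O: 1 × 344 = 344
    O-H: 3 × 455 = 1365
    Σ(formed) = 2975 kJ
  ΔH_2 = 2814 − 2975 = −161 kJ
ΔH_1 − ΔH_2 = +109 kJ, so reaction 2 has the more negative ΔH; |ΔH_1 − ΔH_2| = 109 kJ.

Reaction 2, by 109 kJ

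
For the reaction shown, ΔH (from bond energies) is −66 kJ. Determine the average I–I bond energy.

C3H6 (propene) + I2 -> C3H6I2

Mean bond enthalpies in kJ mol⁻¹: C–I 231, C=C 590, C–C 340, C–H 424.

Let D be the I–I bond energy.
Σ(broken) = 1×340 + 6×424 + 1×590 + 1×D = 3474 + D
Σ(formed) = 2×340 + 6×424 + 2×231 = 3686
ΔH = Σ(broken) − Σ(formed) = (3474 + D) − (3686) = −212 + D
Setting this equal to −66 kJ gives D = 146 kJ/mol.

D(I–I) ≈ 146 kJ/mol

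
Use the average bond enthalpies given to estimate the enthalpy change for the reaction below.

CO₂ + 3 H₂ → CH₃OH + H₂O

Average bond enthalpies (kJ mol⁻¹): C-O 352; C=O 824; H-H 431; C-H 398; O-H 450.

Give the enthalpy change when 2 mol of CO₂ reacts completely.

Bonds broken (reactants):
  C=O: 2 × 824 = 1648
  H-H: 3 × 431 = 1293
  Σ(broken) = 2941 kJ
Bonds formed (products):
  C-H: 3 × 398 = 1194
  C-O: 1 × 352 = 352
  O-H: 3 × 450 = 1350
  Σ(formed) = 2896 kJ
ΔH = Σ(broken) − Σ(formed) = 2941 − 2896 = +45 kJ
For 2× the reaction as written: 2 × (+45) = +90 kJ

ΔH = +90 kJ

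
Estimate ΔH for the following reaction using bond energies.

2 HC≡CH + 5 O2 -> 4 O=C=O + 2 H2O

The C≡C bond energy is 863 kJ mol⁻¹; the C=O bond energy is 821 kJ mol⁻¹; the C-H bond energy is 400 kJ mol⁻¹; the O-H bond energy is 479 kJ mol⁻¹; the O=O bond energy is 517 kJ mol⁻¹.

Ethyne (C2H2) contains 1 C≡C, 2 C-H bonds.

Bonds broken (reactants):
  C≡C: 2 × 863 = 1726
  C-H: 4 × 400 = 1600
  O=O: 5 × 517 = 2585
  Σ(broken) = 5911 kJ
Bonds formed (products):
  C=O: 8 × 821 = 6568
  O-H: 4 × 479 = 1916
  Σ(formed) = 8484 kJ
ΔH = Σ(broken) − Σ(formed) = 5911 − 8484 = −2573 kJ

ΔH ≈ −2573 kJ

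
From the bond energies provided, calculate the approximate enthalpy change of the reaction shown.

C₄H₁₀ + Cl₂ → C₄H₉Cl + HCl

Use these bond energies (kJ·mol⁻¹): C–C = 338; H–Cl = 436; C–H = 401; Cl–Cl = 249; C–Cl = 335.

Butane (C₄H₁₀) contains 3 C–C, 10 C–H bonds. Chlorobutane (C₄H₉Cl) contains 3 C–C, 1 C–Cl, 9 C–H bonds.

ΔH ≈ −121 kJ

Bonds broken (reactants):
  C–C: 3 × 338 = 1014
  C–H: 10 × 401 = 4010
  Cl–Cl: 1 × 249 = 249
  Σ(broken) = 5273 kJ
Bonds formed (products):
  C–C: 3 × 338 = 1014
  C–Cl: 1 × 335 = 335
  C–H: 9 × 401 = 3609
  H–Cl: 1 × 436 = 436
  Σ(formed) = 5394 kJ
ΔH = Σ(broken) − Σ(formed) = 5273 − 5394 = −121 kJ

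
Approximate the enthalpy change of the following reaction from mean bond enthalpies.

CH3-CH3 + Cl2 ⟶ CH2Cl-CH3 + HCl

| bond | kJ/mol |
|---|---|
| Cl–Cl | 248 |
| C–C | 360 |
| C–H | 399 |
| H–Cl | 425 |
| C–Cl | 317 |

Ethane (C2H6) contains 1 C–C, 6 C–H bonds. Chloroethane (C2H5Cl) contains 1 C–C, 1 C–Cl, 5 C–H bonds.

Bonds broken (reactants):
  C–C: 1 × 360 = 360
  C–H: 6 × 399 = 2394
  Cl–Cl: 1 × 248 = 248
  Σ(broken) = 3002 kJ
Bonds formed (products):
  C–C: 1 × 360 = 360
  C–Cl: 1 × 317 = 317
  C–H: 5 × 399 = 1995
  H–Cl: 1 × 425 = 425
  Σ(formed) = 3097 kJ
ΔH = Σ(broken) − Σ(formed) = 3002 − 3097 = −95 kJ

ΔH ≈ −95 kJ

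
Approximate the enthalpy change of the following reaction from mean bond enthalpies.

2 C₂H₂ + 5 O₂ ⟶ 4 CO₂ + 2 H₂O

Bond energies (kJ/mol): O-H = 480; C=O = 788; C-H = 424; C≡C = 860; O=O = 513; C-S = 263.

ΔH ≈ −2243 kJ

Bonds broken (reactants):
  C≡C: 2 × 860 = 1720
  C-H: 4 × 424 = 1696
  O=O: 5 × 513 = 2565
  Σ(broken) = 5981 kJ
Bonds formed (products):
  C=O: 8 × 788 = 6304
  O-H: 4 × 480 = 1920
  Σ(formed) = 8224 kJ
ΔH = Σ(broken) − Σ(formed) = 5981 − 8224 = −2243 kJ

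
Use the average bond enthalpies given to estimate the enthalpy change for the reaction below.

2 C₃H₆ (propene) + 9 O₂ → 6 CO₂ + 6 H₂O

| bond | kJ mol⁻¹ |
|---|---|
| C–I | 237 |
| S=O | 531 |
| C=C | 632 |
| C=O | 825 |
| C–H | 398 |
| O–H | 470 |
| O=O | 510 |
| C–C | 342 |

Bonds broken (reactants):
  C–C: 2 × 342 = 684
  C–H: 12 × 398 = 4776
  C=C: 2 × 632 = 1264
  O=O: 9 × 510 = 4590
  Σ(broken) = 11314 kJ
Bonds formed (products):
  C=O: 12 × 825 = 9900
  O–H: 12 × 470 = 5640
  Σ(formed) = 15540 kJ
ΔH = Σ(broken) − Σ(formed) = 11314 − 15540 = −4226 kJ

ΔH ≈ −4226 kJ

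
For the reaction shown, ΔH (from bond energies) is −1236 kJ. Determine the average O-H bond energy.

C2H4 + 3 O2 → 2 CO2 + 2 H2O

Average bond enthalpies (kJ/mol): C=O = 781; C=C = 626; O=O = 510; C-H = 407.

Let D be the O-H bond energy.
Σ(broken) = 4×407 + 1×626 + 3×510 = 3784
Σ(formed) = 4×781 + 4×D = 3124 + 4D
ΔH = Σ(broken) − Σ(formed) = (3784) − (3124 + 4D) = +660 − 4D
Setting this equal to −1236 kJ gives 4D = 1896, so D = 474 kJ/mol.

D(O-H) ≈ 474 kJ/mol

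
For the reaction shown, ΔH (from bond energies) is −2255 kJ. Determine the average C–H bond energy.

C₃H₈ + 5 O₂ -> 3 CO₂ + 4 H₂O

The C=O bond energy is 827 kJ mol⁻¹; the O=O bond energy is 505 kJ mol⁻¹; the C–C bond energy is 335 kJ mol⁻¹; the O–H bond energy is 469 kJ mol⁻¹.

Let D be the C–H bond energy.
Σ(broken) = 2×335 + 8×D + 5×505 = 3195 + 8D
Σ(formed) = 6×827 + 8×469 = 8714
ΔH = Σ(broken) − Σ(formed) = (3195 + 8D) − (8714) = −5519 + 8D
Setting this equal to −2255 kJ gives 8D = 3264, so D = 408 kJ/mol.

D(C–H) ≈ 408 kJ/mol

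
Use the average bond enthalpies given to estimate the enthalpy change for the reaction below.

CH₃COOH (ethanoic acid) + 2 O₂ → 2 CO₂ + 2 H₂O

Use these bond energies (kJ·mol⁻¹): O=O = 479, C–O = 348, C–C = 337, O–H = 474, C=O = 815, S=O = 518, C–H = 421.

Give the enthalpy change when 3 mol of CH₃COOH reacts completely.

Bonds broken (reactants):
  C–C: 1 × 337 = 337
  C–H: 3 × 421 = 1263
  C–O: 1 × 348 = 348
  C=O: 1 × 815 = 815
  O–H: 1 × 474 = 474
  O=O: 2 × 479 = 958
  Σ(broken) = 4195 kJ
Bonds formed (products):
  C=O: 4 × 815 = 3260
  O–H: 4 × 474 = 1896
  Σ(formed) = 5156 kJ
ΔH = Σ(broken) − Σ(formed) = 4195 − 5156 = −961 kJ
For 3× the reaction as written: 3 × (−961) = −2883 kJ

ΔH = −2883 kJ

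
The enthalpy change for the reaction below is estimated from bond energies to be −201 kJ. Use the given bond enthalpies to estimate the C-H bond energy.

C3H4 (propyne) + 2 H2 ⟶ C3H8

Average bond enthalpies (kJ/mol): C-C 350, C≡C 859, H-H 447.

D(C-H) ≈ 401 kJ/mol

Let D be the C-H bond energy.
Σ(broken) = 1×859 + 1×350 + 4×D + 2×447 = 2103 + 4D
Σ(formed) = 2×350 + 8×D = 700 + 8D
ΔH = Σ(broken) − Σ(formed) = (2103 + 4D) − (700 + 8D) = +1403 − 4D
Setting this equal to −201 kJ gives 4D = 1604, so D = 401 kJ/mol.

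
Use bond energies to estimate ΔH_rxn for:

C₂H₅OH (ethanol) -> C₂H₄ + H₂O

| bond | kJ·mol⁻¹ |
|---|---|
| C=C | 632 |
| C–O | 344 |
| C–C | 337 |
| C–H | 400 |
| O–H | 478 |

Bonds broken (reactants):
  C–C: 1 × 337 = 337
  C–H: 5 × 400 = 2000
  C–O: 1 × 344 = 344
  O–H: 1 × 478 = 478
  Σ(broken) = 3159 kJ
Bonds formed (products):
  C–H: 4 × 400 = 1600
  C=C: 1 × 632 = 632
  O–H: 2 × 478 = 956
  Σ(formed) = 3188 kJ
ΔH = Σ(broken) − Σ(formed) = 3159 − 3188 = −29 kJ

ΔH ≈ −29 kJ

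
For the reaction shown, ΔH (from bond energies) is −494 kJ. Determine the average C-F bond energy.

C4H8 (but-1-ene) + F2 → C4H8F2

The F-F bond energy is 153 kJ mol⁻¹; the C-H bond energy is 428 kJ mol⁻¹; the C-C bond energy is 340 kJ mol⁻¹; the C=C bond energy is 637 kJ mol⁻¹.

Let D be the C-F bond energy.
Σ(broken) = 2×340 + 8×428 + 1×637 + 1×153 = 4894
Σ(formed) = 3×340 + 2×D + 8×428 = 4444 + 2D
ΔH = Σ(broken) − Σ(formed) = (4894) − (4444 + 2D) = +450 − 2D
Setting this equal to −494 kJ gives 2D = 944, so D = 472 kJ/mol.

D(C-F) ≈ 472 kJ/mol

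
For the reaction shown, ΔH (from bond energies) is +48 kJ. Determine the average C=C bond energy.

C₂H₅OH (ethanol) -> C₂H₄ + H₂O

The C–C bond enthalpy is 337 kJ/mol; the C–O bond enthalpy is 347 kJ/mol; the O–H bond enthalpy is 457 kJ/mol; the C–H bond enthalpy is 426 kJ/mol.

D(C=C) ≈ 605 kJ/mol

Let D be the C=C bond energy.
Σ(broken) = 1×337 + 5×426 + 1×347 + 1×457 = 3271
Σ(formed) = 4×426 + 1×D + 2×457 = 2618 + D
ΔH = Σ(broken) − Σ(formed) = (3271) − (2618 + D) = +653 − D
Setting this equal to +48 kJ gives D = 605 kJ/mol.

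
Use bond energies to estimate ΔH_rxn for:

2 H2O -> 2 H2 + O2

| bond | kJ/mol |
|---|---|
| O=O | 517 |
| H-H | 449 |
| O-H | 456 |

ΔH ≈ +409 kJ

Bonds broken (reactants):
  O-H: 4 × 456 = 1824
  Σ(broken) = 1824 kJ
Bonds formed (products):
  H-H: 2 × 449 = 898
  O=O: 1 × 517 = 517
  Σ(formed) = 1415 kJ
ΔH = Σ(broken) − Σ(formed) = 1824 − 1415 = +409 kJ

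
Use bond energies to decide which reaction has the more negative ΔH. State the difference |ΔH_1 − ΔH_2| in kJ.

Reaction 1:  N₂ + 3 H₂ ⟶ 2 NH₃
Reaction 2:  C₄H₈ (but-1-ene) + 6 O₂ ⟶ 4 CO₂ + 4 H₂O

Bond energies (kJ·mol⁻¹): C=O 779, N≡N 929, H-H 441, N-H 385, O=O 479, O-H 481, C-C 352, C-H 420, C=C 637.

Reaction 2, by 2447 kJ

Reaction 1:
  Bonds broken (reactants):
    H-H: 3 × 441 = 1323
    N≡N: 1 × 929 = 929
    Σ(broken) = 2252 kJ
  Bonds formed (products):
    N-H: 6 × 385 = 2310
    Σ(formed) = 2310 kJ
  ΔH_1 = 2252 − 2310 = −58 kJ
Reaction 2:
  Bonds broken (reactants):
    C-C: 2 × 352 = 704
    C-H: 8 × 420 = 3360
    C=C: 1 × 637 = 637
    O=O: 6 × 479 = 2874
    Σ(broken) = 7575 kJ
  Bonds formed (products):
    C=O: 8 × 779 = 6232
    O-H: 8 × 481 = 3848
    Σ(formed) = 10080 kJ
  ΔH_2 = 7575 − 10080 = −2505 kJ
ΔH_1 − ΔH_2 = +2447 kJ, so reaction 2 has the more negative ΔH; |ΔH_1 − ΔH_2| = 2447 kJ.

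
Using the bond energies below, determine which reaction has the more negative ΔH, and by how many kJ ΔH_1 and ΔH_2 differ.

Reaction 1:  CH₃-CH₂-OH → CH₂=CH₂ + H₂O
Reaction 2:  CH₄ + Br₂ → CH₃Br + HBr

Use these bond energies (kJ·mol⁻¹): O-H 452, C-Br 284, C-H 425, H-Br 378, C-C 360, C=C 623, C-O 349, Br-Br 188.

Reaction 2, by 108 kJ

Reaction 1:
  Bonds broken (reactants):
    C-C: 1 × 360 = 360
    C-H: 5 × 425 = 2125
    C-O: 1 × 349 = 349
    O-H: 1 × 452 = 452
    Σ(broken) = 3286 kJ
  Bonds formed (products):
    C-H: 4 × 425 = 1700
    C=C: 1 × 623 = 623
    O-H: 2 × 452 = 904
    Σ(formed) = 3227 kJ
  ΔH_1 = 3286 − 3227 = +59 kJ
Reaction 2:
  Bonds broken (reactants):
    Br-Br: 1 × 188 = 188
    C-H: 4 × 425 = 1700
    Σ(broken) = 1888 kJ
  Bonds formed (products):
    C-Br: 1 × 284 = 284
    C-H: 3 × 425 = 1275
    H-Br: 1 × 378 = 378
    Σ(formed) = 1937 kJ
  ΔH_2 = 1888 − 1937 = −49 kJ
ΔH_1 − ΔH_2 = +108 kJ, so reaction 2 has the more negative ΔH; |ΔH_1 − ΔH_2| = 108 kJ.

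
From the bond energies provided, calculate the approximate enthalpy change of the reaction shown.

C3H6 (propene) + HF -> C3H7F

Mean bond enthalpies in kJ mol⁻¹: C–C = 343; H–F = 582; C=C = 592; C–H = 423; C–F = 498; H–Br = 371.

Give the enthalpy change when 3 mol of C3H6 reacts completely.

ΔH = −270 kJ

Bonds broken (reactants):
  C–C: 1 × 343 = 343
  C–H: 6 × 423 = 2538
  C=C: 1 × 592 = 592
  H–F: 1 × 582 = 582
  Σ(broken) = 4055 kJ
Bonds formed (products):
  C–C: 2 × 343 = 686
  C–F: 1 × 498 = 498
  C–H: 7 × 423 = 2961
  Σ(formed) = 4145 kJ
ΔH = Σ(broken) − Σ(formed) = 4055 − 4145 = −90 kJ
For 3× the reaction as written: 3 × (−90) = −270 kJ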